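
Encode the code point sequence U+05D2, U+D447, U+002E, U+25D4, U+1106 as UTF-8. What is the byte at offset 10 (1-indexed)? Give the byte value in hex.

0xE1

1-indexed offset 10 is 0-indexed offset 9.
U+05D2 → 2-byte form D7 92 at offsets 0–1.
U+D447 → 3-byte form ED 91 87 at offsets 2–4.
U+002E → 1-byte form 2E at offsets 5–5.
U+25D4 → 3-byte form E2 97 94 at offsets 6–8.
U+1106 → 3-byte form E1 84 86 at offsets 9–11.
Offset 9 falls in char 5's range; it's byte 1 of E1 84 86 = 0xE1.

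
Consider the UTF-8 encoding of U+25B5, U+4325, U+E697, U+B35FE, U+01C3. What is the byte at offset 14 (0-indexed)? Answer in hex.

U+25B5 → 3-byte form E2 96 B5 at offsets 0–2.
U+4325 → 3-byte form E4 8C A5 at offsets 3–5.
U+E697 → 3-byte form EE 9A 97 at offsets 6–8.
U+B35FE → 4-byte form F2 B3 97 BE at offsets 9–12.
U+01C3 → 2-byte form C7 83 at offsets 13–14.
Offset 14 falls in char 5's range; it's byte 2 of C7 83 = 0x83.

0x83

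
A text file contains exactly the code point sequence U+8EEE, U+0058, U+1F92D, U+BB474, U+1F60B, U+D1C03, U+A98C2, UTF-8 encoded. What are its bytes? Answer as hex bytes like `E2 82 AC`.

U+8EEE: 3-byte form → E8 BB AE.
U+0058: 1-byte form → 58.
U+1F92D: 4-byte form → F0 9F A4 AD.
U+BB474: 4-byte form → F2 BB 91 B4.
U+1F60B: 4-byte form → F0 9F 98 8B.
U+D1C03: 4-byte form → F3 91 B0 83.
U+A98C2: 4-byte form → F2 A9 A3 82.
Concatenated (24 bytes): E8 BB AE 58 F0 9F A4 AD F2 BB 91 B4 F0 9F 98 8B F3 91 B0 83 F2 A9 A3 82.

E8 BB AE 58 F0 9F A4 AD F2 BB 91 B4 F0 9F 98 8B F3 91 B0 83 F2 A9 A3 82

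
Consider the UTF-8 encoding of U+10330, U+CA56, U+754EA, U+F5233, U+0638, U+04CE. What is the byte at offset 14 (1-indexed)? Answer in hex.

0x88

1-indexed offset 14 is 0-indexed offset 13.
U+10330 → 4-byte form F0 90 8C B0 at offsets 0–3.
U+CA56 → 3-byte form EC A9 96 at offsets 4–6.
U+754EA → 4-byte form F1 B5 93 AA at offsets 7–10.
U+F5233 → 4-byte form F3 B5 88 B3 at offsets 11–14.
Offset 13 falls in char 4's range; it's byte 3 of F3 B5 88 B3 = 0x88.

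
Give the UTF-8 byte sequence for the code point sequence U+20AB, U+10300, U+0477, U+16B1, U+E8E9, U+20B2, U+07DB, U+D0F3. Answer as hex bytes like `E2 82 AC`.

U+20AB: 3-byte form → E2 82 AB.
U+10300: 4-byte form → F0 90 8C 80.
U+0477: 2-byte form → D1 B7.
U+16B1: 3-byte form → E1 9A B1.
U+E8E9: 3-byte form → EE A3 A9.
U+20B2: 3-byte form → E2 82 B2.
U+07DB: 2-byte form → DF 9B.
U+D0F3: 3-byte form → ED 83 B3.
Concatenated (23 bytes): E2 82 AB F0 90 8C 80 D1 B7 E1 9A B1 EE A3 A9 E2 82 B2 DF 9B ED 83 B3.

E2 82 AB F0 90 8C 80 D1 B7 E1 9A B1 EE A3 A9 E2 82 B2 DF 9B ED 83 B3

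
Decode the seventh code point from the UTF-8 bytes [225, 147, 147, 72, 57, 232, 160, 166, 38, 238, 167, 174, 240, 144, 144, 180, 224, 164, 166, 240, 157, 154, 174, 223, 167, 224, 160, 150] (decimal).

Offset 0: leading byte 0xE1 = 11100001 → 3-byte char #1 = E1 93 93.
Offset 3: leading byte 0x48 = 01001000 → 1-byte char #2 = 48.
Offset 4: leading byte 0x39 = 00111001 → 1-byte char #3 = 39.
Offset 5: leading byte 0xE8 = 11101000 → 3-byte char #4 = E8 A0 A6.
Offset 8: leading byte 0x26 = 00100110 → 1-byte char #5 = 26.
Offset 9: leading byte 0xEE = 11101110 → 3-byte char #6 = EE A7 AE.
Offset 12: leading byte 0xF0 = 11110000 → 4-byte char #7 = F0 90 90 B4.
Leading byte 0xF0 = 11110000 matches 11110xxx → 4-byte sequence.
Byte 1: 0xF0 = 11110000, payload 000 (3 bits).
Byte 2: 0x90 = 10010000 (10xxxxxx ✓), payload 010000.
Byte 3: 0x90 = 10010000 (10xxxxxx ✓), payload 010000.
Byte 4: 0xB4 = 10110100 (10xxxxxx ✓), payload 110100.
Concatenate: 000010000010000110100 = 0x10434 (21 bits → U+10434).

U+10434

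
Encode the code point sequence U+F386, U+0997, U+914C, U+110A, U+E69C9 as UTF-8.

U+F386: 3-byte form → EF 8E 86.
U+0997: 3-byte form → E0 A6 97.
U+914C: 3-byte form → E9 85 8C.
U+110A: 3-byte form → E1 84 8A.
U+E69C9: 4-byte form → F3 A6 A7 89.
Concatenated (16 bytes): EF 8E 86 E0 A6 97 E9 85 8C E1 84 8A F3 A6 A7 89.

EF 8E 86 E0 A6 97 E9 85 8C E1 84 8A F3 A6 A7 89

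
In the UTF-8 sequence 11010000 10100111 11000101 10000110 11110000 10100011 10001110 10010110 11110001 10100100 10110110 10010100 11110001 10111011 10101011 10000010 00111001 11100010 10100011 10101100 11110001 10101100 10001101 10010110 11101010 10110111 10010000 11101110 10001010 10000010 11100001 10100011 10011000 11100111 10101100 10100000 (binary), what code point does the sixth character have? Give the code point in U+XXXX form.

Offset 0: leading byte 0xD0 = 11010000 → 2-byte char #1 = D0 A7.
Offset 2: leading byte 0xC5 = 11000101 → 2-byte char #2 = C5 86.
Offset 4: leading byte 0xF0 = 11110000 → 4-byte char #3 = F0 A3 8E 96.
Offset 8: leading byte 0xF1 = 11110001 → 4-byte char #4 = F1 A4 B6 94.
Offset 12: leading byte 0xF1 = 11110001 → 4-byte char #5 = F1 BB AB 82.
Offset 16: leading byte 0x39 = 00111001 → 1-byte char #6 = 39.
Leading byte 0x39 = 00111001 matches 0xxxxxxx → 1-byte sequence.
Byte 1: 0x39 = 00111001, payload 0111001 (7 bits).
Concatenate: 0111001 = 0x39 (7 bits → U+0039).

U+0039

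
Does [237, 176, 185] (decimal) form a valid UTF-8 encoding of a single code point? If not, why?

invalid (encodes a surrogate (U+D800–U+DFFF))

Structurally a 3-byte sequence; payload = 0xDC39.
But 0xDC39 is in U+D800–U+DFFF, the surrogate range. Surrogates are not Unicode scalar values and are forbidden in UTF-8.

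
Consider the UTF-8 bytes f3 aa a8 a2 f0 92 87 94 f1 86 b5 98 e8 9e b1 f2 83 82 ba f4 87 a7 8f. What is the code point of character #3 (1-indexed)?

U+46D58

Offset 0: leading byte 0xF3 = 11110011 → 4-byte char #1 = F3 AA A8 A2.
Offset 4: leading byte 0xF0 = 11110000 → 4-byte char #2 = F0 92 87 94.
Offset 8: leading byte 0xF1 = 11110001 → 4-byte char #3 = F1 86 B5 98.
Leading byte 0xF1 = 11110001 matches 11110xxx → 4-byte sequence.
Byte 1: 0xF1 = 11110001, payload 001 (3 bits).
Byte 2: 0x86 = 10000110 (10xxxxxx ✓), payload 000110.
Byte 3: 0xB5 = 10110101 (10xxxxxx ✓), payload 110101.
Byte 4: 0x98 = 10011000 (10xxxxxx ✓), payload 011000.
Concatenate: 001000110110101011000 = 0x46D58 (21 bits → U+46D58).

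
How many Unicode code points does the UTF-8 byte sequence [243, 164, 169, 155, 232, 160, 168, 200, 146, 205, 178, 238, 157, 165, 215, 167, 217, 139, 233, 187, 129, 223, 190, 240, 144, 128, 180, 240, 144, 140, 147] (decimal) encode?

Byte at offset 0: 0xF3 = 11110011 → 4-byte char (#1). Advance 4.
Byte at offset 4: 0xE8 = 11101000 → 3-byte char (#2). Advance 3.
Byte at offset 7: 0xC8 = 11001000 → 2-byte char (#3). Advance 2.
Byte at offset 9: 0xCD = 11001101 → 2-byte char (#4). Advance 2.
Byte at offset 11: 0xEE = 11101110 → 3-byte char (#5). Advance 3.
Byte at offset 14: 0xD7 = 11010111 → 2-byte char (#6). Advance 2.
Byte at offset 16: 0xD9 = 11011001 → 2-byte char (#7). Advance 2.
Byte at offset 18: 0xE9 = 11101001 → 3-byte char (#8). Advance 3.
Byte at offset 21: 0xDF = 11011111 → 2-byte char (#9). Advance 2.
Byte at offset 23: 0xF0 = 11110000 → 4-byte char (#10). Advance 4.
Byte at offset 27: 0xF0 = 11110000 → 4-byte char (#11). Advance 4.
Reached end at offset 31 after 11 code points.

11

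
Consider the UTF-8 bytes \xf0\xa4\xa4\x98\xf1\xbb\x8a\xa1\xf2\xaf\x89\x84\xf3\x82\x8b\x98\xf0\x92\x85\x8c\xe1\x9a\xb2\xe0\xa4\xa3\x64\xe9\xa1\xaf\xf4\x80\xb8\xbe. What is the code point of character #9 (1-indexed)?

Offset 0: leading byte 0xF0 = 11110000 → 4-byte char #1 = F0 A4 A4 98.
Offset 4: leading byte 0xF1 = 11110001 → 4-byte char #2 = F1 BB 8A A1.
Offset 8: leading byte 0xF2 = 11110010 → 4-byte char #3 = F2 AF 89 84.
Offset 12: leading byte 0xF3 = 11110011 → 4-byte char #4 = F3 82 8B 98.
Offset 16: leading byte 0xF0 = 11110000 → 4-byte char #5 = F0 92 85 8C.
Offset 20: leading byte 0xE1 = 11100001 → 3-byte char #6 = E1 9A B2.
Offset 23: leading byte 0xE0 = 11100000 → 3-byte char #7 = E0 A4 A3.
Offset 26: leading byte 0x64 = 01100100 → 1-byte char #8 = 64.
Offset 27: leading byte 0xE9 = 11101001 → 3-byte char #9 = E9 A1 AF.
Leading byte 0xE9 = 11101001 matches 1110xxxx → 3-byte sequence.
Byte 1: 0xE9 = 11101001, payload 1001 (4 bits).
Byte 2: 0xA1 = 10100001 (10xxxxxx ✓), payload 100001.
Byte 3: 0xAF = 10101111 (10xxxxxx ✓), payload 101111.
Concatenate: 1001100001101111 = 0x986F (16 bits → U+986F).

U+986F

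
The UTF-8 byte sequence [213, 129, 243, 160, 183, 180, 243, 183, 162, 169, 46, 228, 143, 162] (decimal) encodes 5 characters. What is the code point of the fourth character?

U+002E

Offset 0: leading byte 0xD5 = 11010101 → 2-byte char #1 = D5 81.
Offset 2: leading byte 0xF3 = 11110011 → 4-byte char #2 = F3 A0 B7 B4.
Offset 6: leading byte 0xF3 = 11110011 → 4-byte char #3 = F3 B7 A2 A9.
Offset 10: leading byte 0x2E = 00101110 → 1-byte char #4 = 2E.
Leading byte 0x2E = 00101110 matches 0xxxxxxx → 1-byte sequence.
Byte 1: 0x2E = 00101110, payload 0101110 (7 bits).
Concatenate: 0101110 = 0x2E (7 bits → U+002E).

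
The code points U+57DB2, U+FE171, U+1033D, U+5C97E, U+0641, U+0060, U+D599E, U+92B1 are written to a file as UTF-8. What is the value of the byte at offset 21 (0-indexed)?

U+57DB2 → 4-byte form F1 97 B6 B2 at offsets 0–3.
U+FE171 → 4-byte form F3 BE 85 B1 at offsets 4–7.
U+1033D → 4-byte form F0 90 8C BD at offsets 8–11.
U+5C97E → 4-byte form F1 9C A5 BE at offsets 12–15.
U+0641 → 2-byte form D9 81 at offsets 16–17.
U+0060 → 1-byte form 60 at offsets 18–18.
U+D599E → 4-byte form F3 95 A6 9E at offsets 19–22.
Offset 21 falls in char 7's range; it's byte 3 of F3 95 A6 9E = 0xA6.

0xA6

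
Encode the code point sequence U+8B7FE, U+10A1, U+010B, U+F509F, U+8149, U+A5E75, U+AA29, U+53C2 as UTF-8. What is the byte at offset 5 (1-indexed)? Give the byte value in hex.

0xE1

1-indexed offset 5 is 0-indexed offset 4.
U+8B7FE → 4-byte form F2 8B 9F BE at offsets 0–3.
U+10A1 → 3-byte form E1 82 A1 at offsets 4–6.
Offset 4 falls in char 2's range; it's byte 1 of E1 82 A1 = 0xE1.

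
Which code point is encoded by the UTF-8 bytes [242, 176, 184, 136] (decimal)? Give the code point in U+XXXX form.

Leading byte 0xF2 = 11110010 matches 11110xxx → 4-byte sequence.
Byte 1: 0xF2 = 11110010, payload 010 (3 bits).
Byte 2: 0xB0 = 10110000 (10xxxxxx ✓), payload 110000.
Byte 3: 0xB8 = 10111000 (10xxxxxx ✓), payload 111000.
Byte 4: 0x88 = 10001000 (10xxxxxx ✓), payload 001000.
Concatenate: 010110000111000001000 = 0xB0E08 (21 bits → U+B0E08).

U+B0E08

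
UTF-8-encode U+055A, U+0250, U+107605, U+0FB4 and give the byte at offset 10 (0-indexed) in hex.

U+055A → 2-byte form D5 9A at offsets 0–1.
U+0250 → 2-byte form C9 90 at offsets 2–3.
U+107605 → 4-byte form F4 87 98 85 at offsets 4–7.
U+0FB4 → 3-byte form E0 BE B4 at offsets 8–10.
Offset 10 falls in char 4's range; it's byte 3 of E0 BE B4 = 0xB4.

0xB4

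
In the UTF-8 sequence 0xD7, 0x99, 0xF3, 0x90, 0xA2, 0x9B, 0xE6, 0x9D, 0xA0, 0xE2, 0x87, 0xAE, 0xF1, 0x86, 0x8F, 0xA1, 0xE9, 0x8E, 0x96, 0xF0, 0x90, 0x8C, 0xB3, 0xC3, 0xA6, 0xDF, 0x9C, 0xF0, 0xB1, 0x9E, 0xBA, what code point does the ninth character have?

Offset 0: leading byte 0xD7 = 11010111 → 2-byte char #1 = D7 99.
Offset 2: leading byte 0xF3 = 11110011 → 4-byte char #2 = F3 90 A2 9B.
Offset 6: leading byte 0xE6 = 11100110 → 3-byte char #3 = E6 9D A0.
Offset 9: leading byte 0xE2 = 11100010 → 3-byte char #4 = E2 87 AE.
Offset 12: leading byte 0xF1 = 11110001 → 4-byte char #5 = F1 86 8F A1.
Offset 16: leading byte 0xE9 = 11101001 → 3-byte char #6 = E9 8E 96.
Offset 19: leading byte 0xF0 = 11110000 → 4-byte char #7 = F0 90 8C B3.
Offset 23: leading byte 0xC3 = 11000011 → 2-byte char #8 = C3 A6.
Offset 25: leading byte 0xDF = 11011111 → 2-byte char #9 = DF 9C.
Leading byte 0xDF = 11011111 matches 110xxxxx → 2-byte sequence.
Byte 1: 0xDF = 11011111, payload 11111 (5 bits).
Byte 2: 0x9C = 10011100 (10xxxxxx ✓), payload 011100.
Concatenate: 11111011100 = 0x7DC (11 bits → U+07DC).

U+07DC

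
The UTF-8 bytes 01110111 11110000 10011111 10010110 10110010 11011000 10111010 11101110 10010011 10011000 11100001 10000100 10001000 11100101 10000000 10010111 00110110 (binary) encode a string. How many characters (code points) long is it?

7

Byte at offset 0: 0x77 = 01110111 → 1-byte char (#1). Advance 1.
Byte at offset 1: 0xF0 = 11110000 → 4-byte char (#2). Advance 4.
Byte at offset 5: 0xD8 = 11011000 → 2-byte char (#3). Advance 2.
Byte at offset 7: 0xEE = 11101110 → 3-byte char (#4). Advance 3.
Byte at offset 10: 0xE1 = 11100001 → 3-byte char (#5). Advance 3.
Byte at offset 13: 0xE5 = 11100101 → 3-byte char (#6). Advance 3.
Byte at offset 16: 0x36 = 00110110 → 1-byte char (#7). Advance 1.
Reached end at offset 17 after 7 code points.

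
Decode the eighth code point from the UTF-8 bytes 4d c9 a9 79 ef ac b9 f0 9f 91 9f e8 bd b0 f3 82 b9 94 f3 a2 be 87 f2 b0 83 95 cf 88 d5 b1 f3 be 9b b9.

U+E2F87

Offset 0: leading byte 0x4D = 01001101 → 1-byte char #1 = 4D.
Offset 1: leading byte 0xC9 = 11001001 → 2-byte char #2 = C9 A9.
Offset 3: leading byte 0x79 = 01111001 → 1-byte char #3 = 79.
Offset 4: leading byte 0xEF = 11101111 → 3-byte char #4 = EF AC B9.
Offset 7: leading byte 0xF0 = 11110000 → 4-byte char #5 = F0 9F 91 9F.
Offset 11: leading byte 0xE8 = 11101000 → 3-byte char #6 = E8 BD B0.
Offset 14: leading byte 0xF3 = 11110011 → 4-byte char #7 = F3 82 B9 94.
Offset 18: leading byte 0xF3 = 11110011 → 4-byte char #8 = F3 A2 BE 87.
Leading byte 0xF3 = 11110011 matches 11110xxx → 4-byte sequence.
Byte 1: 0xF3 = 11110011, payload 011 (3 bits).
Byte 2: 0xA2 = 10100010 (10xxxxxx ✓), payload 100010.
Byte 3: 0xBE = 10111110 (10xxxxxx ✓), payload 111110.
Byte 4: 0x87 = 10000111 (10xxxxxx ✓), payload 000111.
Concatenate: 011100010111110000111 = 0xE2F87 (21 bits → U+E2F87).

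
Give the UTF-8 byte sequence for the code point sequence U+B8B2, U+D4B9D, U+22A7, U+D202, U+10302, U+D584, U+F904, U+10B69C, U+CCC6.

U+B8B2: 3-byte form → EB A2 B2.
U+D4B9D: 4-byte form → F3 94 AE 9D.
U+22A7: 3-byte form → E2 8A A7.
U+D202: 3-byte form → ED 88 82.
U+10302: 4-byte form → F0 90 8C 82.
U+D584: 3-byte form → ED 96 84.
U+F904: 3-byte form → EF A4 84.
U+10B69C: 4-byte form → F4 8B 9A 9C.
U+CCC6: 3-byte form → EC B3 86.
Concatenated (30 bytes): EB A2 B2 F3 94 AE 9D E2 8A A7 ED 88 82 F0 90 8C 82 ED 96 84 EF A4 84 F4 8B 9A 9C EC B3 86.

EB A2 B2 F3 94 AE 9D E2 8A A7 ED 88 82 F0 90 8C 82 ED 96 84 EF A4 84 F4 8B 9A 9C EC B3 86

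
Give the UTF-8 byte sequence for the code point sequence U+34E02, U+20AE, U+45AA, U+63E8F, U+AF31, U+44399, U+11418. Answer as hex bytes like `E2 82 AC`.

F0 B4 B8 82 E2 82 AE E4 96 AA F1 A3 BA 8F EA BC B1 F1 84 8E 99 F0 91 90 98

U+34E02: 4-byte form → F0 B4 B8 82.
U+20AE: 3-byte form → E2 82 AE.
U+45AA: 3-byte form → E4 96 AA.
U+63E8F: 4-byte form → F1 A3 BA 8F.
U+AF31: 3-byte form → EA BC B1.
U+44399: 4-byte form → F1 84 8E 99.
U+11418: 4-byte form → F0 91 90 98.
Concatenated (25 bytes): F0 B4 B8 82 E2 82 AE E4 96 AA F1 A3 BA 8F EA BC B1 F1 84 8E 99 F0 91 90 98.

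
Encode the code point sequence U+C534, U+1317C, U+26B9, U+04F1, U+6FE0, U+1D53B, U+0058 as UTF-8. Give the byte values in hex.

EC 94 B4 F0 93 85 BC E2 9A B9 D3 B1 E6 BF A0 F0 9D 94 BB 58

U+C534: 3-byte form → EC 94 B4.
U+1317C: 4-byte form → F0 93 85 BC.
U+26B9: 3-byte form → E2 9A B9.
U+04F1: 2-byte form → D3 B1.
U+6FE0: 3-byte form → E6 BF A0.
U+1D53B: 4-byte form → F0 9D 94 BB.
U+0058: 1-byte form → 58.
Concatenated (20 bytes): EC 94 B4 F0 93 85 BC E2 9A B9 D3 B1 E6 BF A0 F0 9D 94 BB 58.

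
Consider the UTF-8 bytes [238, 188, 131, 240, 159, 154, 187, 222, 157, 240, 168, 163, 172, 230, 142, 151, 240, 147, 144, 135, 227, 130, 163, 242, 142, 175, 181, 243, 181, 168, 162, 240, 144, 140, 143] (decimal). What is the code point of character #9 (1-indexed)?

Offset 0: leading byte 0xEE = 11101110 → 3-byte char #1 = EE BC 83.
Offset 3: leading byte 0xF0 = 11110000 → 4-byte char #2 = F0 9F 9A BB.
Offset 7: leading byte 0xDE = 11011110 → 2-byte char #3 = DE 9D.
Offset 9: leading byte 0xF0 = 11110000 → 4-byte char #4 = F0 A8 A3 AC.
Offset 13: leading byte 0xE6 = 11100110 → 3-byte char #5 = E6 8E 97.
Offset 16: leading byte 0xF0 = 11110000 → 4-byte char #6 = F0 93 90 87.
Offset 20: leading byte 0xE3 = 11100011 → 3-byte char #7 = E3 82 A3.
Offset 23: leading byte 0xF2 = 11110010 → 4-byte char #8 = F2 8E AF B5.
Offset 27: leading byte 0xF3 = 11110011 → 4-byte char #9 = F3 B5 A8 A2.
Leading byte 0xF3 = 11110011 matches 11110xxx → 4-byte sequence.
Byte 1: 0xF3 = 11110011, payload 011 (3 bits).
Byte 2: 0xB5 = 10110101 (10xxxxxx ✓), payload 110101.
Byte 3: 0xA8 = 10101000 (10xxxxxx ✓), payload 101000.
Byte 4: 0xA2 = 10100010 (10xxxxxx ✓), payload 100010.
Concatenate: 011110101101000100010 = 0xF5A22 (21 bits → U+F5A22).

U+F5A22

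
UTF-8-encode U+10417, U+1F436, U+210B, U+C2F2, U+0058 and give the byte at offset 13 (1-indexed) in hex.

0x8B

1-indexed offset 13 is 0-indexed offset 12.
U+10417 → 4-byte form F0 90 90 97 at offsets 0–3.
U+1F436 → 4-byte form F0 9F 90 B6 at offsets 4–7.
U+210B → 3-byte form E2 84 8B at offsets 8–10.
U+C2F2 → 3-byte form EC 8B B2 at offsets 11–13.
Offset 12 falls in char 4's range; it's byte 2 of EC 8B B2 = 0x8B.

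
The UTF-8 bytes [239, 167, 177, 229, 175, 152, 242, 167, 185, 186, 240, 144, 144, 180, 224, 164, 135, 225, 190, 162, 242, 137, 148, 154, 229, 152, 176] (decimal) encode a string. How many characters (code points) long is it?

8

Byte at offset 0: 0xEF = 11101111 → 3-byte char (#1). Advance 3.
Byte at offset 3: 0xE5 = 11100101 → 3-byte char (#2). Advance 3.
Byte at offset 6: 0xF2 = 11110010 → 4-byte char (#3). Advance 4.
Byte at offset 10: 0xF0 = 11110000 → 4-byte char (#4). Advance 4.
Byte at offset 14: 0xE0 = 11100000 → 3-byte char (#5). Advance 3.
Byte at offset 17: 0xE1 = 11100001 → 3-byte char (#6). Advance 3.
Byte at offset 20: 0xF2 = 11110010 → 4-byte char (#7). Advance 4.
Byte at offset 24: 0xE5 = 11100101 → 3-byte char (#8). Advance 3.
Reached end at offset 27 after 8 code points.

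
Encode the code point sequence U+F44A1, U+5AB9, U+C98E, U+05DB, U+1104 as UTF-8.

U+F44A1: 4-byte form → F3 B4 92 A1.
U+5AB9: 3-byte form → E5 AA B9.
U+C98E: 3-byte form → EC A6 8E.
U+05DB: 2-byte form → D7 9B.
U+1104: 3-byte form → E1 84 84.
Concatenated (15 bytes): F3 B4 92 A1 E5 AA B9 EC A6 8E D7 9B E1 84 84.

F3 B4 92 A1 E5 AA B9 EC A6 8E D7 9B E1 84 84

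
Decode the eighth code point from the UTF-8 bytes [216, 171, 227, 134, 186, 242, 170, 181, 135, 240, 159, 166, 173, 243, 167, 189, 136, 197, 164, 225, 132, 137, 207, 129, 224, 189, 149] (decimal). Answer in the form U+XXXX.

U+03C1

Offset 0: leading byte 0xD8 = 11011000 → 2-byte char #1 = D8 AB.
Offset 2: leading byte 0xE3 = 11100011 → 3-byte char #2 = E3 86 BA.
Offset 5: leading byte 0xF2 = 11110010 → 4-byte char #3 = F2 AA B5 87.
Offset 9: leading byte 0xF0 = 11110000 → 4-byte char #4 = F0 9F A6 AD.
Offset 13: leading byte 0xF3 = 11110011 → 4-byte char #5 = F3 A7 BD 88.
Offset 17: leading byte 0xC5 = 11000101 → 2-byte char #6 = C5 A4.
Offset 19: leading byte 0xE1 = 11100001 → 3-byte char #7 = E1 84 89.
Offset 22: leading byte 0xCF = 11001111 → 2-byte char #8 = CF 81.
Leading byte 0xCF = 11001111 matches 110xxxxx → 2-byte sequence.
Byte 1: 0xCF = 11001111, payload 01111 (5 bits).
Byte 2: 0x81 = 10000001 (10xxxxxx ✓), payload 000001.
Concatenate: 01111000001 = 0x3C1 (11 bits → U+03C1).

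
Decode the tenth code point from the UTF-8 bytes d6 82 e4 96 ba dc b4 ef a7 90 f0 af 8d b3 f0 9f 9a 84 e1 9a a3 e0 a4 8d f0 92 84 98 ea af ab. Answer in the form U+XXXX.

Offset 0: leading byte 0xD6 = 11010110 → 2-byte char #1 = D6 82.
Offset 2: leading byte 0xE4 = 11100100 → 3-byte char #2 = E4 96 BA.
Offset 5: leading byte 0xDC = 11011100 → 2-byte char #3 = DC B4.
Offset 7: leading byte 0xEF = 11101111 → 3-byte char #4 = EF A7 90.
Offset 10: leading byte 0xF0 = 11110000 → 4-byte char #5 = F0 AF 8D B3.
Offset 14: leading byte 0xF0 = 11110000 → 4-byte char #6 = F0 9F 9A 84.
Offset 18: leading byte 0xE1 = 11100001 → 3-byte char #7 = E1 9A A3.
Offset 21: leading byte 0xE0 = 11100000 → 3-byte char #8 = E0 A4 8D.
Offset 24: leading byte 0xF0 = 11110000 → 4-byte char #9 = F0 92 84 98.
Offset 28: leading byte 0xEA = 11101010 → 3-byte char #10 = EA AF AB.
Leading byte 0xEA = 11101010 matches 1110xxxx → 3-byte sequence.
Byte 1: 0xEA = 11101010, payload 1010 (4 bits).
Byte 2: 0xAF = 10101111 (10xxxxxx ✓), payload 101111.
Byte 3: 0xAB = 10101011 (10xxxxxx ✓), payload 101011.
Concatenate: 1010101111101011 = 0xABEB (16 bits → U+ABEB).

U+ABEB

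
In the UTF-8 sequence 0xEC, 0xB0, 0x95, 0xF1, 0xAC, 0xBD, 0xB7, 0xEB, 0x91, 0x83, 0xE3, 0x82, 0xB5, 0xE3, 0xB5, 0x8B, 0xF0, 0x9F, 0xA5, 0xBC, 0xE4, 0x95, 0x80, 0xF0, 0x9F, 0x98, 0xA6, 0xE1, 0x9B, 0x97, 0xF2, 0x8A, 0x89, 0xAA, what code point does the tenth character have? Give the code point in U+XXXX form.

U+8A26A

Offset 0: leading byte 0xEC = 11101100 → 3-byte char #1 = EC B0 95.
Offset 3: leading byte 0xF1 = 11110001 → 4-byte char #2 = F1 AC BD B7.
Offset 7: leading byte 0xEB = 11101011 → 3-byte char #3 = EB 91 83.
Offset 10: leading byte 0xE3 = 11100011 → 3-byte char #4 = E3 82 B5.
Offset 13: leading byte 0xE3 = 11100011 → 3-byte char #5 = E3 B5 8B.
Offset 16: leading byte 0xF0 = 11110000 → 4-byte char #6 = F0 9F A5 BC.
Offset 20: leading byte 0xE4 = 11100100 → 3-byte char #7 = E4 95 80.
Offset 23: leading byte 0xF0 = 11110000 → 4-byte char #8 = F0 9F 98 A6.
Offset 27: leading byte 0xE1 = 11100001 → 3-byte char #9 = E1 9B 97.
Offset 30: leading byte 0xF2 = 11110010 → 4-byte char #10 = F2 8A 89 AA.
Leading byte 0xF2 = 11110010 matches 11110xxx → 4-byte sequence.
Byte 1: 0xF2 = 11110010, payload 010 (3 bits).
Byte 2: 0x8A = 10001010 (10xxxxxx ✓), payload 001010.
Byte 3: 0x89 = 10001001 (10xxxxxx ✓), payload 001001.
Byte 4: 0xAA = 10101010 (10xxxxxx ✓), payload 101010.
Concatenate: 010001010001001101010 = 0x8A26A (21 bits → U+8A26A).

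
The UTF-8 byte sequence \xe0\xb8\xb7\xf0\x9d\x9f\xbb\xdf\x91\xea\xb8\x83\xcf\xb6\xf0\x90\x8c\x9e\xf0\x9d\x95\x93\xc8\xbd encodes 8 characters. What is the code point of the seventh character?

Offset 0: leading byte 0xE0 = 11100000 → 3-byte char #1 = E0 B8 B7.
Offset 3: leading byte 0xF0 = 11110000 → 4-byte char #2 = F0 9D 9F BB.
Offset 7: leading byte 0xDF = 11011111 → 2-byte char #3 = DF 91.
Offset 9: leading byte 0xEA = 11101010 → 3-byte char #4 = EA B8 83.
Offset 12: leading byte 0xCF = 11001111 → 2-byte char #5 = CF B6.
Offset 14: leading byte 0xF0 = 11110000 → 4-byte char #6 = F0 90 8C 9E.
Offset 18: leading byte 0xF0 = 11110000 → 4-byte char #7 = F0 9D 95 93.
Leading byte 0xF0 = 11110000 matches 11110xxx → 4-byte sequence.
Byte 1: 0xF0 = 11110000, payload 000 (3 bits).
Byte 2: 0x9D = 10011101 (10xxxxxx ✓), payload 011101.
Byte 3: 0x95 = 10010101 (10xxxxxx ✓), payload 010101.
Byte 4: 0x93 = 10010011 (10xxxxxx ✓), payload 010011.
Concatenate: 000011101010101010011 = 0x1D553 (21 bits → U+1D553).

U+1D553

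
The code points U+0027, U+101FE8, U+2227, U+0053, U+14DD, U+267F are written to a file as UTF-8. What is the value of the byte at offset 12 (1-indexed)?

1-indexed offset 12 is 0-indexed offset 11.
U+0027 → 1-byte form 27 at offsets 0–0.
U+101FE8 → 4-byte form F4 81 BF A8 at offsets 1–4.
U+2227 → 3-byte form E2 88 A7 at offsets 5–7.
U+0053 → 1-byte form 53 at offsets 8–8.
U+14DD → 3-byte form E1 93 9D at offsets 9–11.
Offset 11 falls in char 5's range; it's byte 3 of E1 93 9D = 0x9D.

0x9D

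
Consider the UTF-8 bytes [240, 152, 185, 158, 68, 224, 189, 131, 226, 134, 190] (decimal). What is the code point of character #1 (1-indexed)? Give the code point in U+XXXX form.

Offset 0: leading byte 0xF0 = 11110000 → 4-byte char #1 = F0 98 B9 9E.
Leading byte 0xF0 = 11110000 matches 11110xxx → 4-byte sequence.
Byte 1: 0xF0 = 11110000, payload 000 (3 bits).
Byte 2: 0x98 = 10011000 (10xxxxxx ✓), payload 011000.
Byte 3: 0xB9 = 10111001 (10xxxxxx ✓), payload 111001.
Byte 4: 0x9E = 10011110 (10xxxxxx ✓), payload 011110.
Concatenate: 000011000111001011110 = 0x18E5E (21 bits → U+18E5E).

U+18E5E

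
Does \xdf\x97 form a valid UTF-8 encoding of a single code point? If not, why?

valid

Leading byte 0xDF = 11011111 → 2-byte form.
Continuation bytes 0x97=10010111 all match 10xxxxxx.
Decoded value 0x7D7 is ≥ 0x80 (shortest form) and not a surrogate.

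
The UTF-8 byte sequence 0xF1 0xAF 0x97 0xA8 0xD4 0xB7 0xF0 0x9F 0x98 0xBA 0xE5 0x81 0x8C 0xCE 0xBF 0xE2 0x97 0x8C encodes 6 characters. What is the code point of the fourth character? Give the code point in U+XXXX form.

U+504C

Offset 0: leading byte 0xF1 = 11110001 → 4-byte char #1 = F1 AF 97 A8.
Offset 4: leading byte 0xD4 = 11010100 → 2-byte char #2 = D4 B7.
Offset 6: leading byte 0xF0 = 11110000 → 4-byte char #3 = F0 9F 98 BA.
Offset 10: leading byte 0xE5 = 11100101 → 3-byte char #4 = E5 81 8C.
Leading byte 0xE5 = 11100101 matches 1110xxxx → 3-byte sequence.
Byte 1: 0xE5 = 11100101, payload 0101 (4 bits).
Byte 2: 0x81 = 10000001 (10xxxxxx ✓), payload 000001.
Byte 3: 0x8C = 10001100 (10xxxxxx ✓), payload 001100.
Concatenate: 0101000001001100 = 0x504C (16 bits → U+504C).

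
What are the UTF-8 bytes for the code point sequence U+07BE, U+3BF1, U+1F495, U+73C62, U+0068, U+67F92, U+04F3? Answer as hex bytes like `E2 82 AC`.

U+07BE: 2-byte form → DE BE.
U+3BF1: 3-byte form → E3 AF B1.
U+1F495: 4-byte form → F0 9F 92 95.
U+73C62: 4-byte form → F1 B3 B1 A2.
U+0068: 1-byte form → 68.
U+67F92: 4-byte form → F1 A7 BE 92.
U+04F3: 2-byte form → D3 B3.
Concatenated (20 bytes): DE BE E3 AF B1 F0 9F 92 95 F1 B3 B1 A2 68 F1 A7 BE 92 D3 B3.

DE BE E3 AF B1 F0 9F 92 95 F1 B3 B1 A2 68 F1 A7 BE 92 D3 B3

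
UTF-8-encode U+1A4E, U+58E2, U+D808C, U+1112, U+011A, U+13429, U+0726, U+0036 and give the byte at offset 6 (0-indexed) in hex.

U+1A4E → 3-byte form E1 A9 8E at offsets 0–2.
U+58E2 → 3-byte form E5 A3 A2 at offsets 3–5.
U+D808C → 4-byte form F3 98 82 8C at offsets 6–9.
Offset 6 falls in char 3's range; it's byte 1 of F3 98 82 8C = 0xF3.

0xF3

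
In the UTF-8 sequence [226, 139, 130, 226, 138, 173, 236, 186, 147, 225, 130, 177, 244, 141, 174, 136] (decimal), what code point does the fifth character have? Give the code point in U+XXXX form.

U+10DB88

Offset 0: leading byte 0xE2 = 11100010 → 3-byte char #1 = E2 8B 82.
Offset 3: leading byte 0xE2 = 11100010 → 3-byte char #2 = E2 8A AD.
Offset 6: leading byte 0xEC = 11101100 → 3-byte char #3 = EC BA 93.
Offset 9: leading byte 0xE1 = 11100001 → 3-byte char #4 = E1 82 B1.
Offset 12: leading byte 0xF4 = 11110100 → 4-byte char #5 = F4 8D AE 88.
Leading byte 0xF4 = 11110100 matches 11110xxx → 4-byte sequence.
Byte 1: 0xF4 = 11110100, payload 100 (3 bits).
Byte 2: 0x8D = 10001101 (10xxxxxx ✓), payload 001101.
Byte 3: 0xAE = 10101110 (10xxxxxx ✓), payload 101110.
Byte 4: 0x88 = 10001000 (10xxxxxx ✓), payload 001000.
Concatenate: 100001101101110001000 = 0x10DB88 (21 bits → U+10DB88).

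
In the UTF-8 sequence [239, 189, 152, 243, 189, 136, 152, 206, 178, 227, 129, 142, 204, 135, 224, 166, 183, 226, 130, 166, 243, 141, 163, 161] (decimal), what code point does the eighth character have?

U+CD8E1

Offset 0: leading byte 0xEF = 11101111 → 3-byte char #1 = EF BD 98.
Offset 3: leading byte 0xF3 = 11110011 → 4-byte char #2 = F3 BD 88 98.
Offset 7: leading byte 0xCE = 11001110 → 2-byte char #3 = CE B2.
Offset 9: leading byte 0xE3 = 11100011 → 3-byte char #4 = E3 81 8E.
Offset 12: leading byte 0xCC = 11001100 → 2-byte char #5 = CC 87.
Offset 14: leading byte 0xE0 = 11100000 → 3-byte char #6 = E0 A6 B7.
Offset 17: leading byte 0xE2 = 11100010 → 3-byte char #7 = E2 82 A6.
Offset 20: leading byte 0xF3 = 11110011 → 4-byte char #8 = F3 8D A3 A1.
Leading byte 0xF3 = 11110011 matches 11110xxx → 4-byte sequence.
Byte 1: 0xF3 = 11110011, payload 011 (3 bits).
Byte 2: 0x8D = 10001101 (10xxxxxx ✓), payload 001101.
Byte 3: 0xA3 = 10100011 (10xxxxxx ✓), payload 100011.
Byte 4: 0xA1 = 10100001 (10xxxxxx ✓), payload 100001.
Concatenate: 011001101100011100001 = 0xCD8E1 (21 bits → U+CD8E1).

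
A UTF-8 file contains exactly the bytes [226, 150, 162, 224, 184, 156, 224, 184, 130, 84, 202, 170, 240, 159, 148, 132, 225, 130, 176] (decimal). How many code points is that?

7

Byte at offset 0: 0xE2 = 11100010 → 3-byte char (#1). Advance 3.
Byte at offset 3: 0xE0 = 11100000 → 3-byte char (#2). Advance 3.
Byte at offset 6: 0xE0 = 11100000 → 3-byte char (#3). Advance 3.
Byte at offset 9: 0x54 = 01010100 → 1-byte char (#4). Advance 1.
Byte at offset 10: 0xCA = 11001010 → 2-byte char (#5). Advance 2.
Byte at offset 12: 0xF0 = 11110000 → 4-byte char (#6). Advance 4.
Byte at offset 16: 0xE1 = 11100001 → 3-byte char (#7). Advance 3.
Reached end at offset 19 after 7 code points.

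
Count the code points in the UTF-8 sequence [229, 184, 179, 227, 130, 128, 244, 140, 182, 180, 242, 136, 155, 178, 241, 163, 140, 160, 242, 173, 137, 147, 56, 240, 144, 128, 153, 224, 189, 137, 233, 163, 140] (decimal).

10

Byte at offset 0: 0xE5 = 11100101 → 3-byte char (#1). Advance 3.
Byte at offset 3: 0xE3 = 11100011 → 3-byte char (#2). Advance 3.
Byte at offset 6: 0xF4 = 11110100 → 4-byte char (#3). Advance 4.
Byte at offset 10: 0xF2 = 11110010 → 4-byte char (#4). Advance 4.
Byte at offset 14: 0xF1 = 11110001 → 4-byte char (#5). Advance 4.
Byte at offset 18: 0xF2 = 11110010 → 4-byte char (#6). Advance 4.
Byte at offset 22: 0x38 = 00111000 → 1-byte char (#7). Advance 1.
Byte at offset 23: 0xF0 = 11110000 → 4-byte char (#8). Advance 4.
Byte at offset 27: 0xE0 = 11100000 → 3-byte char (#9). Advance 3.
Byte at offset 30: 0xE9 = 11101001 → 3-byte char (#10). Advance 3.
Reached end at offset 33 after 10 code points.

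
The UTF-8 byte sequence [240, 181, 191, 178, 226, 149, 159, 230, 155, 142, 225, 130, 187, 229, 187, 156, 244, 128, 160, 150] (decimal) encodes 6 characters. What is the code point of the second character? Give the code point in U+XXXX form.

U+255F

Offset 0: leading byte 0xF0 = 11110000 → 4-byte char #1 = F0 B5 BF B2.
Offset 4: leading byte 0xE2 = 11100010 → 3-byte char #2 = E2 95 9F.
Leading byte 0xE2 = 11100010 matches 1110xxxx → 3-byte sequence.
Byte 1: 0xE2 = 11100010, payload 0010 (4 bits).
Byte 2: 0x95 = 10010101 (10xxxxxx ✓), payload 010101.
Byte 3: 0x9F = 10011111 (10xxxxxx ✓), payload 011111.
Concatenate: 0010010101011111 = 0x255F (16 bits → U+255F).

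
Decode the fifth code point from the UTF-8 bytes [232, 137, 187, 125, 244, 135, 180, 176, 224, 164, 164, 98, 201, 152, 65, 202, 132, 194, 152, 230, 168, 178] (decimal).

U+0062

Offset 0: leading byte 0xE8 = 11101000 → 3-byte char #1 = E8 89 BB.
Offset 3: leading byte 0x7D = 01111101 → 1-byte char #2 = 7D.
Offset 4: leading byte 0xF4 = 11110100 → 4-byte char #3 = F4 87 B4 B0.
Offset 8: leading byte 0xE0 = 11100000 → 3-byte char #4 = E0 A4 A4.
Offset 11: leading byte 0x62 = 01100010 → 1-byte char #5 = 62.
Leading byte 0x62 = 01100010 matches 0xxxxxxx → 1-byte sequence.
Byte 1: 0x62 = 01100010, payload 1100010 (7 bits).
Concatenate: 1100010 = 0x62 (7 bits → U+0062).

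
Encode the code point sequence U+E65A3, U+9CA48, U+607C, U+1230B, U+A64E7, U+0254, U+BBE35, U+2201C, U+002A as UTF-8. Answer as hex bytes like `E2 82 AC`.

U+E65A3: 4-byte form → F3 A6 96 A3.
U+9CA48: 4-byte form → F2 9C A9 88.
U+607C: 3-byte form → E6 81 BC.
U+1230B: 4-byte form → F0 92 8C 8B.
U+A64E7: 4-byte form → F2 A6 93 A7.
U+0254: 2-byte form → C9 94.
U+BBE35: 4-byte form → F2 BB B8 B5.
U+2201C: 4-byte form → F0 A2 80 9C.
U+002A: 1-byte form → 2A.
Concatenated (30 bytes): F3 A6 96 A3 F2 9C A9 88 E6 81 BC F0 92 8C 8B F2 A6 93 A7 C9 94 F2 BB B8 B5 F0 A2 80 9C 2A.

F3 A6 96 A3 F2 9C A9 88 E6 81 BC F0 92 8C 8B F2 A6 93 A7 C9 94 F2 BB B8 B5 F0 A2 80 9C 2A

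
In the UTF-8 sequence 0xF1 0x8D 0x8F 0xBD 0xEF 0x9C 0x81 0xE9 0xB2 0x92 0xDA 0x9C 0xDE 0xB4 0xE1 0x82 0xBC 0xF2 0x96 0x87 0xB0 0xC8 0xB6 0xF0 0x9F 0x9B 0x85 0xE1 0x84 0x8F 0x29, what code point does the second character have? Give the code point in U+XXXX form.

U+F701

Offset 0: leading byte 0xF1 = 11110001 → 4-byte char #1 = F1 8D 8F BD.
Offset 4: leading byte 0xEF = 11101111 → 3-byte char #2 = EF 9C 81.
Leading byte 0xEF = 11101111 matches 1110xxxx → 3-byte sequence.
Byte 1: 0xEF = 11101111, payload 1111 (4 bits).
Byte 2: 0x9C = 10011100 (10xxxxxx ✓), payload 011100.
Byte 3: 0x81 = 10000001 (10xxxxxx ✓), payload 000001.
Concatenate: 1111011100000001 = 0xF701 (16 bits → U+F701).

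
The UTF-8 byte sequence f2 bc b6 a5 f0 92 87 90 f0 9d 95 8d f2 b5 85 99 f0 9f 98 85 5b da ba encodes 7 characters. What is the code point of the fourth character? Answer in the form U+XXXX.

Offset 0: leading byte 0xF2 = 11110010 → 4-byte char #1 = F2 BC B6 A5.
Offset 4: leading byte 0xF0 = 11110000 → 4-byte char #2 = F0 92 87 90.
Offset 8: leading byte 0xF0 = 11110000 → 4-byte char #3 = F0 9D 95 8D.
Offset 12: leading byte 0xF2 = 11110010 → 4-byte char #4 = F2 B5 85 99.
Leading byte 0xF2 = 11110010 matches 11110xxx → 4-byte sequence.
Byte 1: 0xF2 = 11110010, payload 010 (3 bits).
Byte 2: 0xB5 = 10110101 (10xxxxxx ✓), payload 110101.
Byte 3: 0x85 = 10000101 (10xxxxxx ✓), payload 000101.
Byte 4: 0x99 = 10011001 (10xxxxxx ✓), payload 011001.
Concatenate: 010110101000101011001 = 0xB5159 (21 bits → U+B5159).

U+B5159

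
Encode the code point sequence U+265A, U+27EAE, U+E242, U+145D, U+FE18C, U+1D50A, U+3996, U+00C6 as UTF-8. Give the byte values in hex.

E2 99 9A F0 A7 BA AE EE 89 82 E1 91 9D F3 BE 86 8C F0 9D 94 8A E3 A6 96 C3 86

U+265A: 3-byte form → E2 99 9A.
U+27EAE: 4-byte form → F0 A7 BA AE.
U+E242: 3-byte form → EE 89 82.
U+145D: 3-byte form → E1 91 9D.
U+FE18C: 4-byte form → F3 BE 86 8C.
U+1D50A: 4-byte form → F0 9D 94 8A.
U+3996: 3-byte form → E3 A6 96.
U+00C6: 2-byte form → C3 86.
Concatenated (26 bytes): E2 99 9A F0 A7 BA AE EE 89 82 E1 91 9D F3 BE 86 8C F0 9D 94 8A E3 A6 96 C3 86.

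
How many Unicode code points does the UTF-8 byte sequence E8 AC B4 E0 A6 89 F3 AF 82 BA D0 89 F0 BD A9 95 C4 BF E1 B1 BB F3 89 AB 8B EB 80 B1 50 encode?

10

Byte at offset 0: 0xE8 = 11101000 → 3-byte char (#1). Advance 3.
Byte at offset 3: 0xE0 = 11100000 → 3-byte char (#2). Advance 3.
Byte at offset 6: 0xF3 = 11110011 → 4-byte char (#3). Advance 4.
Byte at offset 10: 0xD0 = 11010000 → 2-byte char (#4). Advance 2.
Byte at offset 12: 0xF0 = 11110000 → 4-byte char (#5). Advance 4.
Byte at offset 16: 0xC4 = 11000100 → 2-byte char (#6). Advance 2.
Byte at offset 18: 0xE1 = 11100001 → 3-byte char (#7). Advance 3.
Byte at offset 21: 0xF3 = 11110011 → 4-byte char (#8). Advance 4.
Byte at offset 25: 0xEB = 11101011 → 3-byte char (#9). Advance 3.
Byte at offset 28: 0x50 = 01010000 → 1-byte char (#10). Advance 1.
Reached end at offset 29 after 10 code points.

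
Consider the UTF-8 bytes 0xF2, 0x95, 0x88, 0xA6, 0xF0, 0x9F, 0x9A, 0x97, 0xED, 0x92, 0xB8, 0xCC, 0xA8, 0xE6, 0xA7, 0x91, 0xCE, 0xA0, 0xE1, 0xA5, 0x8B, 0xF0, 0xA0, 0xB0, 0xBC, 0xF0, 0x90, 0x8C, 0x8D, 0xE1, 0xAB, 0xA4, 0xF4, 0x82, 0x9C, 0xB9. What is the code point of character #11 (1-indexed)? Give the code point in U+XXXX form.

U+102739

Offset 0: leading byte 0xF2 = 11110010 → 4-byte char #1 = F2 95 88 A6.
Offset 4: leading byte 0xF0 = 11110000 → 4-byte char #2 = F0 9F 9A 97.
Offset 8: leading byte 0xED = 11101101 → 3-byte char #3 = ED 92 B8.
Offset 11: leading byte 0xCC = 11001100 → 2-byte char #4 = CC A8.
Offset 13: leading byte 0xE6 = 11100110 → 3-byte char #5 = E6 A7 91.
Offset 16: leading byte 0xCE = 11001110 → 2-byte char #6 = CE A0.
Offset 18: leading byte 0xE1 = 11100001 → 3-byte char #7 = E1 A5 8B.
Offset 21: leading byte 0xF0 = 11110000 → 4-byte char #8 = F0 A0 B0 BC.
Offset 25: leading byte 0xF0 = 11110000 → 4-byte char #9 = F0 90 8C 8D.
Offset 29: leading byte 0xE1 = 11100001 → 3-byte char #10 = E1 AB A4.
Offset 32: leading byte 0xF4 = 11110100 → 4-byte char #11 = F4 82 9C B9.
Leading byte 0xF4 = 11110100 matches 11110xxx → 4-byte sequence.
Byte 1: 0xF4 = 11110100, payload 100 (3 bits).
Byte 2: 0x82 = 10000010 (10xxxxxx ✓), payload 000010.
Byte 3: 0x9C = 10011100 (10xxxxxx ✓), payload 011100.
Byte 4: 0xB9 = 10111001 (10xxxxxx ✓), payload 111001.
Concatenate: 100000010011100111001 = 0x102739 (21 bits → U+102739).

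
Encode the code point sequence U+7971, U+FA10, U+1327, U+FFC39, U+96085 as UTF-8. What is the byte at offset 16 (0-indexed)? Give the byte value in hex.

U+7971 → 3-byte form E7 A5 B1 at offsets 0–2.
U+FA10 → 3-byte form EF A8 90 at offsets 3–5.
U+1327 → 3-byte form E1 8C A7 at offsets 6–8.
U+FFC39 → 4-byte form F3 BF B0 B9 at offsets 9–12.
U+96085 → 4-byte form F2 96 82 85 at offsets 13–16.
Offset 16 falls in char 5's range; it's byte 4 of F2 96 82 85 = 0x85.

0x85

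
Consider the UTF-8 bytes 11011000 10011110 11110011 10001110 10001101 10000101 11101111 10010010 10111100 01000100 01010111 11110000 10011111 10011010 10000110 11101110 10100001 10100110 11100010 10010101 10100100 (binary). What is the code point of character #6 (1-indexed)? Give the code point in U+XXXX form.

U+1F686

Offset 0: leading byte 0xD8 = 11011000 → 2-byte char #1 = D8 9E.
Offset 2: leading byte 0xF3 = 11110011 → 4-byte char #2 = F3 8E 8D 85.
Offset 6: leading byte 0xEF = 11101111 → 3-byte char #3 = EF 92 BC.
Offset 9: leading byte 0x44 = 01000100 → 1-byte char #4 = 44.
Offset 10: leading byte 0x57 = 01010111 → 1-byte char #5 = 57.
Offset 11: leading byte 0xF0 = 11110000 → 4-byte char #6 = F0 9F 9A 86.
Leading byte 0xF0 = 11110000 matches 11110xxx → 4-byte sequence.
Byte 1: 0xF0 = 11110000, payload 000 (3 bits).
Byte 2: 0x9F = 10011111 (10xxxxxx ✓), payload 011111.
Byte 3: 0x9A = 10011010 (10xxxxxx ✓), payload 011010.
Byte 4: 0x86 = 10000110 (10xxxxxx ✓), payload 000110.
Concatenate: 000011111011010000110 = 0x1F686 (21 bits → U+1F686).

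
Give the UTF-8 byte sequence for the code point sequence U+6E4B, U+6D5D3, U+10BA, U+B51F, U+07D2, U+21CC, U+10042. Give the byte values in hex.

E6 B9 8B F1 AD 97 93 E1 82 BA EB 94 9F DF 92 E2 87 8C F0 90 81 82

U+6E4B: 3-byte form → E6 B9 8B.
U+6D5D3: 4-byte form → F1 AD 97 93.
U+10BA: 3-byte form → E1 82 BA.
U+B51F: 3-byte form → EB 94 9F.
U+07D2: 2-byte form → DF 92.
U+21CC: 3-byte form → E2 87 8C.
U+10042: 4-byte form → F0 90 81 82.
Concatenated (22 bytes): E6 B9 8B F1 AD 97 93 E1 82 BA EB 94 9F DF 92 E2 87 8C F0 90 81 82.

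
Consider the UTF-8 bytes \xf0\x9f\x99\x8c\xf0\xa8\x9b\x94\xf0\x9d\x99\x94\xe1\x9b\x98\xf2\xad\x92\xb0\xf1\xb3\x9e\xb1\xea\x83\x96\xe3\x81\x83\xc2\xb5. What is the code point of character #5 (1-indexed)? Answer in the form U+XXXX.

Offset 0: leading byte 0xF0 = 11110000 → 4-byte char #1 = F0 9F 99 8C.
Offset 4: leading byte 0xF0 = 11110000 → 4-byte char #2 = F0 A8 9B 94.
Offset 8: leading byte 0xF0 = 11110000 → 4-byte char #3 = F0 9D 99 94.
Offset 12: leading byte 0xE1 = 11100001 → 3-byte char #4 = E1 9B 98.
Offset 15: leading byte 0xF2 = 11110010 → 4-byte char #5 = F2 AD 92 B0.
Leading byte 0xF2 = 11110010 matches 11110xxx → 4-byte sequence.
Byte 1: 0xF2 = 11110010, payload 010 (3 bits).
Byte 2: 0xAD = 10101101 (10xxxxxx ✓), payload 101101.
Byte 3: 0x92 = 10010010 (10xxxxxx ✓), payload 010010.
Byte 4: 0xB0 = 10110000 (10xxxxxx ✓), payload 110000.
Concatenate: 010101101010010110000 = 0xAD4B0 (21 bits → U+AD4B0).

U+AD4B0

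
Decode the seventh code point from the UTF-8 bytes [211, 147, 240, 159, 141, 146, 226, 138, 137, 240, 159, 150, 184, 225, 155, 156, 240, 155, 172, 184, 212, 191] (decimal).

U+053F

Offset 0: leading byte 0xD3 = 11010011 → 2-byte char #1 = D3 93.
Offset 2: leading byte 0xF0 = 11110000 → 4-byte char #2 = F0 9F 8D 92.
Offset 6: leading byte 0xE2 = 11100010 → 3-byte char #3 = E2 8A 89.
Offset 9: leading byte 0xF0 = 11110000 → 4-byte char #4 = F0 9F 96 B8.
Offset 13: leading byte 0xE1 = 11100001 → 3-byte char #5 = E1 9B 9C.
Offset 16: leading byte 0xF0 = 11110000 → 4-byte char #6 = F0 9B AC B8.
Offset 20: leading byte 0xD4 = 11010100 → 2-byte char #7 = D4 BF.
Leading byte 0xD4 = 11010100 matches 110xxxxx → 2-byte sequence.
Byte 1: 0xD4 = 11010100, payload 10100 (5 bits).
Byte 2: 0xBF = 10111111 (10xxxxxx ✓), payload 111111.
Concatenate: 10100111111 = 0x53F (11 bits → U+053F).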